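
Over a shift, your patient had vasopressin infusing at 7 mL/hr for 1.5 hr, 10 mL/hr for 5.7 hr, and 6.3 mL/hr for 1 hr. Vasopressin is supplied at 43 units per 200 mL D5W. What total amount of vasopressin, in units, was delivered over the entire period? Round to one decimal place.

15.9 units

Concentration = 43 units ÷ 200 mL = 0.215 units/mL
Stage 1: 7 mL/hr × 1.5 hr = 10.5 mL → 10.5 mL × 0.215 units/mL = 2.2575 units
Stage 2: 10 mL/hr × 5.7 hr = 57 mL → 57 mL × 0.215 units/mL = 12.255 units
Stage 3: 6.3 mL/hr × 1 hr = 6.3 mL → 6.3 mL × 0.215 units/mL = 1.3545 units
Total = 2.2575 + 12.255 + 1.3545 = 15.867 units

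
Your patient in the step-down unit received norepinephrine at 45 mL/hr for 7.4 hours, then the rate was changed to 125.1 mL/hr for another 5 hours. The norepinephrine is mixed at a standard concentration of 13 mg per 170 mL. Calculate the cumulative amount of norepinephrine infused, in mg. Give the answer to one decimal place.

Concentration = 13 mg ÷ 170 mL = 0.07647059 mg/mL
Stage 1: 45 mL/hr × 7.4 hr = 333 mL → 333 mL × 0.07647059 mg/mL = 25.46471 mg
Stage 2: 125.1 mL/hr × 5 hr = 625.5 mL → 625.5 mL × 0.07647059 mg/mL = 47.83235 mg
Total = 25.46471 + 47.83235 = 73.29706 mg

73.3 mg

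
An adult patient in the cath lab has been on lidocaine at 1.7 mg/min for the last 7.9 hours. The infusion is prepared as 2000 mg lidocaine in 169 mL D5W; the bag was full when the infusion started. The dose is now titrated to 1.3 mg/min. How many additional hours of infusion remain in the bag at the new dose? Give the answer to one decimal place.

15.3 hours

Initial rate:
1.7 mg/min × 60 min/hr = 102 mg/hr
Concentration = 2000 mg ÷ 169 mL = 11.83432 mg/mL
Rate = 102 mg/hr ÷ 11.83432 mg/mL = 8.619 mL/hr
Volume infused so far = 8.619 mL/hr × 7.9 hr = 68.0901 mL
Volume remaining = 169 − 68.0901 = 100.9099 mL
New rate:
1.3 mg/min × 60 min/hr = 78 mg/hr
Rate = 78 mg/hr ÷ 11.83432 mg/mL = 6.591 mL/hr
Time remaining = 100.9099 mL ÷ 6.591 mL/hr = 15.31026 hr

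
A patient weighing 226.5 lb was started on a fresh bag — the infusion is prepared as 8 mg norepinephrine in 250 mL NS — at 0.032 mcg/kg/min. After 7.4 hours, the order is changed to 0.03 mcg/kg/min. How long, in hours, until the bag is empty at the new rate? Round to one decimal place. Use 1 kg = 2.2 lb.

35.3 hours

Initial rate:
Weight = 226.5 lb ÷ 2.2 lb/kg = 102.9545 kg
Dose = 0.032 mcg/kg/min × 102.9545 kg = 3.294545 mcg/min
3.294545 mcg/min × 60 min/hr = 197.6727 mcg/hr
Concentration = 8 mg ÷ 250 mL = 0.032 mg/mL = 32 mcg/mL
Rate = 197.6727 mcg/hr ÷ 32 mcg/mL = 6.177273 mL/hr
Volume infused so far = 6.177273 mL/hr × 7.4 hr = 45.71182 mL
Volume remaining = 250 − 45.71182 = 204.2882 mL
New rate:
Dose = 0.03 mcg/kg/min × 102.9545 kg = 3.088636 mcg/min
3.088636 mcg/min × 60 min/hr = 185.3182 mcg/hr
Rate = 185.3182 mcg/hr ÷ 32 mcg/mL = 5.791193 mL/hr
Time remaining = 204.2882 mL ÷ 5.791193 mL/hr = 35.27566 hr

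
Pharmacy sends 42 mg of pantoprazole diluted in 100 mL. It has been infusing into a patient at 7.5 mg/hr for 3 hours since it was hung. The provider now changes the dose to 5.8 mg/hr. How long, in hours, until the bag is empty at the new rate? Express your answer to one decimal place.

Initial rate:
Concentration = 42 mg ÷ 100 mL = 0.42 mg/mL
Rate = 7.5 mg/hr ÷ 0.42 mg/mL = 17.85714 mL/hr
Volume infused so far = 17.85714 mL/hr × 3 hr = 53.57143 mL
Volume remaining = 100 − 53.57143 = 46.42857 mL
New rate:
Rate = 5.8 mg/hr ÷ 0.42 mg/mL = 13.80952 mL/hr
Time remaining = 46.42857 mL ÷ 13.80952 mL/hr = 3.362069 hr

3.4 hours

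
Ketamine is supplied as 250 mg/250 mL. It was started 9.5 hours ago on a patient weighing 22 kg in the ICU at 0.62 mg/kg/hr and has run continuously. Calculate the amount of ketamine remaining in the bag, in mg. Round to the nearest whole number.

Dose = 0.62 mg/kg/hr × 22 kg = 13.64 mg/hr
Concentration = 250 mg ÷ 250 mL = 1 mg/mL
Rate = 13.64 mg/hr ÷ 1 mg/mL = 13.64 mL/hr
Volume infused = 13.64 mL/hr × 9.5 hr = 129.58 mL
Volume remaining = 250 − 129.58 = 120.42 mL
Drug remaining = 120.42 mL × 1 mg/mL = 120.42 mg

120 mg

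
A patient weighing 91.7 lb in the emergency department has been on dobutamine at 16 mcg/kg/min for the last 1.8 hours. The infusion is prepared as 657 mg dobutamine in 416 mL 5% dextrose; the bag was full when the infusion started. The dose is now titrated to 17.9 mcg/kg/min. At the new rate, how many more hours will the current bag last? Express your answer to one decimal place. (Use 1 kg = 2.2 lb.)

Initial rate:
Weight = 91.7 lb ÷ 2.2 lb/kg = 41.68182 kg
Dose = 16 mcg/kg/min × 41.68182 kg = 666.9091 mcg/min
666.9091 mcg/min × 60 min/hr = 40014.55 mcg/hr
Concentration = 657 mg ÷ 416 mL = 1.579327 mg/mL = 1579.327 mcg/mL
Rate = 40014.55 mcg/hr ÷ 1579.327 mcg/mL = 25.33645 mL/hr
Volume infused so far = 25.33645 mL/hr × 1.8 hr = 45.60562 mL
Volume remaining = 416 − 45.60562 = 370.3944 mL
New rate:
Dose = 17.9 mcg/kg/min × 41.68182 kg = 746.1045 mcg/min
746.1045 mcg/min × 60 min/hr = 44766.27 mcg/hr
Rate = 44766.27 mcg/hr ÷ 1579.327 mcg/mL = 28.34516 mL/hr
Time remaining = 370.3944 mL ÷ 28.34516 mL/hr = 13.06729 hr

13.1 hours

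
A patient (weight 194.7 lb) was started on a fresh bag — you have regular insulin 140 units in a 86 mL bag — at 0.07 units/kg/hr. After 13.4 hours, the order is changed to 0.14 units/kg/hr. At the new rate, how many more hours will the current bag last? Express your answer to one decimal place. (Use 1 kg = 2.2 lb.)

Initial rate:
Weight = 194.7 lb ÷ 2.2 lb/kg = 88.5 kg
Dose = 0.07 units/kg/hr × 88.5 kg = 6.195 units/hr
Concentration = 140 units ÷ 86 mL = 1.627907 units/mL
Rate = 6.195 units/hr ÷ 1.627907 units/mL = 3.8055 mL/hr
Volume infused so far = 3.8055 mL/hr × 13.4 hr = 50.9937 mL
Volume remaining = 86 − 50.9937 = 35.0063 mL
New rate:
Dose = 0.14 units/kg/hr × 88.5 kg = 12.39 units/hr
Rate = 12.39 units/hr ÷ 1.627907 units/mL = 7.611 mL/hr
Time remaining = 35.0063 mL ÷ 7.611 mL/hr = 4.599435 hr

4.6 hours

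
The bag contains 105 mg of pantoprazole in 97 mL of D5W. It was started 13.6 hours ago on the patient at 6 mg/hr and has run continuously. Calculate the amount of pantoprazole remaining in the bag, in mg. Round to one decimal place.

23.4 mg

Concentration = 105 mg ÷ 97 mL = 1.082474 mg/mL
Rate = 6 mg/hr ÷ 1.082474 mg/mL = 5.542857 mL/hr
Volume infused = 5.542857 mL/hr × 13.6 hr = 75.38286 mL
Volume remaining = 97 − 75.38286 = 21.61714 mL
Drug remaining = 21.61714 mL × 1.082474 mg/mL = 23.4 mg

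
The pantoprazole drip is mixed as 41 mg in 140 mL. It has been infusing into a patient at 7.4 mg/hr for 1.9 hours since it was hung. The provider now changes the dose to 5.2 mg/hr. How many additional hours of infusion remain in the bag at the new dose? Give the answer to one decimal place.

5.2 hours

Initial rate:
Concentration = 41 mg ÷ 140 mL = 0.2928571 mg/mL
Rate = 7.4 mg/hr ÷ 0.2928571 mg/mL = 25.26829 mL/hr
Volume infused so far = 25.26829 mL/hr × 1.9 hr = 48.00976 mL
Volume remaining = 140 − 48.00976 = 91.99024 mL
New rate:
Rate = 5.2 mg/hr ÷ 0.2928571 mg/mL = 17.7561 mL/hr
Time remaining = 91.99024 mL ÷ 17.7561 mL/hr = 5.180769 hr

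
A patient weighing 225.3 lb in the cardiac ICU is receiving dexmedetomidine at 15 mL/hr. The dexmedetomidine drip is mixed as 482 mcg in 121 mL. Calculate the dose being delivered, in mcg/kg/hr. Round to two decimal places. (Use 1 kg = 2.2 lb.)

0.58 mcg/kg/hr

Weight = 225.3 lb ÷ 2.2 lb/kg = 102.4091 kg
Concentration = 482 mcg ÷ 121 mL = 3.983471 mcg/mL
Drug rate = 15 mL/hr × 3.983471 mcg/mL = 59.75207 mcg/hr
59.75207 mcg/hr ÷ 102.4091 kg = 0.5834645 mcg/kg/hr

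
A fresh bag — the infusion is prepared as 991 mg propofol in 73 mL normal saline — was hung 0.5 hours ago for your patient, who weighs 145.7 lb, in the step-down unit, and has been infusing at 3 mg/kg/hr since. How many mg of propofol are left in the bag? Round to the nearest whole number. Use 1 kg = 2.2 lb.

892 mg

Weight = 145.7 lb ÷ 2.2 lb/kg = 66.22727 kg
Dose = 3 mg/kg/hr × 66.22727 kg = 198.6818 mg/hr
Concentration = 991 mg ÷ 73 mL = 13.57534 mg/mL
Rate = 198.6818 mg/hr ÷ 13.57534 mg/mL = 14.63549 mL/hr
Volume infused = 14.63549 mL/hr × 0.5 hr = 7.317746 mL
Volume remaining = 73 − 7.317746 = 65.68225 mL
Drug remaining = 65.68225 mL × 13.57534 mg/mL = 891.6591 mg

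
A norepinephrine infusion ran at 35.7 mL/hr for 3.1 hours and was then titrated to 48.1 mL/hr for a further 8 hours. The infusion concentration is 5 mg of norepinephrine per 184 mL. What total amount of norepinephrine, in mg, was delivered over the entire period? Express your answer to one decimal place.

Concentration = 5 mg ÷ 184 mL = 0.02717391 mg/mL
Stage 1: 35.7 mL/hr × 3.1 hr = 110.67 mL → 110.67 mL × 0.02717391 mg/mL = 3.007337 mg
Stage 2: 48.1 mL/hr × 8 hr = 384.8 mL → 384.8 mL × 0.02717391 mg/mL = 10.45652 mg
Total = 3.007337 + 10.45652 = 13.46386 mg

13.5 mg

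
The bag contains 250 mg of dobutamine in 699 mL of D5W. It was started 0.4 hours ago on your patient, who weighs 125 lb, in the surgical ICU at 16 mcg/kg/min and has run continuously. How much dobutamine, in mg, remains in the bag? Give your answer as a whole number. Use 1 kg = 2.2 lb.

228 mg

Weight = 125 lb ÷ 2.2 lb/kg = 56.81818 kg
Dose = 16 mcg/kg/min × 56.81818 kg = 909.0909 mcg/min
909.0909 mcg/min × 60 min/hr = 54545.45 mcg/hr
Concentration = 250 mg ÷ 699 mL = 0.3576538 mg/mL = 357.6538 mcg/mL
Rate = 54545.45 mcg/hr ÷ 357.6538 mcg/mL = 152.5091 mL/hr
Volume infused = 152.5091 mL/hr × 0.4 hr = 61.00364 mL
Volume remaining = 699 − 61.00364 = 637.9964 mL
Drug remaining = 637.9964 mL × 357.6538 mcg/mL = 228181.8 mcg = 228.1818 mg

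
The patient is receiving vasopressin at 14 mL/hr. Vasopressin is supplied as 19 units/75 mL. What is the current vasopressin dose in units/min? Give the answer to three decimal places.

0.059 units/min

Concentration = 19 units ÷ 75 mL = 0.2533333 units/mL
Drug rate = 14 mL/hr × 0.2533333 units/mL = 3.546667 units/hr
3.546667 units/hr ÷ 60 min/hr = 0.05911111 units/min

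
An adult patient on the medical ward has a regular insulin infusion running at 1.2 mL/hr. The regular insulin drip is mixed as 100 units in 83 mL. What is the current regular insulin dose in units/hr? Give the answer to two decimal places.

Concentration = 100 units ÷ 83 mL = 1.204819 units/mL
Drug rate = 1.2 mL/hr × 1.204819 units/mL = 1.445783 units/hr

1.45 units/hr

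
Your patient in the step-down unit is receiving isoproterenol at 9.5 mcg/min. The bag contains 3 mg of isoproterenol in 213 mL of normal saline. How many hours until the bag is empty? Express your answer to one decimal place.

9.5 mcg/min × 60 min/hr = 570 mcg/hr
Concentration = 3 mg ÷ 213 mL = 0.01408451 mg/mL = 14.08451 mcg/mL
Rate = 570 mcg/hr ÷ 14.08451 mcg/mL = 40.47 mL/hr
Duration = 213 mL ÷ 40.47 mL/hr = 5.263158 hr

5.3 hours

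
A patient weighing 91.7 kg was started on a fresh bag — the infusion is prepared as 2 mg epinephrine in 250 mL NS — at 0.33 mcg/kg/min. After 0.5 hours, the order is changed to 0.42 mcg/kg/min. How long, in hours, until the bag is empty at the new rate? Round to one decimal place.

Initial rate:
Dose = 0.33 mcg/kg/min × 91.7 kg = 30.261 mcg/min
30.261 mcg/min × 60 min/hr = 1815.66 mcg/hr
Concentration = 2 mg ÷ 250 mL = 0.008 mg/mL = 8 mcg/mL
Rate = 1815.66 mcg/hr ÷ 8 mcg/mL = 226.9575 mL/hr
Volume infused so far = 226.9575 mL/hr × 0.5 hr = 113.4788 mL
Volume remaining = 250 − 113.4788 = 136.5213 mL
New rate:
Dose = 0.42 mcg/kg/min × 91.7 kg = 38.514 mcg/min
38.514 mcg/min × 60 min/hr = 2310.84 mcg/hr
Rate = 2310.84 mcg/hr ÷ 8 mcg/mL = 288.855 mL/hr
Time remaining = 136.5213 mL ÷ 288.855 mL/hr = 0.472629 hr

0.5 hours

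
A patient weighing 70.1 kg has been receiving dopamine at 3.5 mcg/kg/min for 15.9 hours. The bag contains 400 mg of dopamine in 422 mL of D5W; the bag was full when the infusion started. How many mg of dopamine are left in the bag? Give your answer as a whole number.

166 mg

Dose = 3.5 mcg/kg/min × 70.1 kg = 245.35 mcg/min
245.35 mcg/min × 60 min/hr = 14721 mcg/hr
Concentration = 400 mg ÷ 422 mL = 0.9478673 mg/mL = 947.8673 mcg/mL
Rate = 14721 mcg/hr ÷ 947.8673 mcg/mL = 15.53065 mL/hr
Volume infused = 15.53065 mL/hr × 15.9 hr = 246.9374 mL
Volume remaining = 422 − 246.9374 = 175.0626 mL
Drug remaining = 175.0626 mL × 947.8673 mcg/mL = 165936.1 mcg = 165.9361 mg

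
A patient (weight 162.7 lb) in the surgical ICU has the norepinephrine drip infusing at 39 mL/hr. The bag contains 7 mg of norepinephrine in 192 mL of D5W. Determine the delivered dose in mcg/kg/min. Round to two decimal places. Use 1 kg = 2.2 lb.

Weight = 162.7 lb ÷ 2.2 lb/kg = 73.95455 kg
Concentration = 7 mg ÷ 192 mL = 0.03645833 mg/mL = 36.45833 mcg/mL
Drug rate = 39 mL/hr × 36.45833 mcg/mL = 1421.875 mcg/hr
1421.875 mcg/hr ÷ 60 min/hr = 23.69792 mcg/min
23.69792 mcg/min ÷ 73.95455 kg = 0.3204389 mcg/kg/min

0.32 mcg/kg/min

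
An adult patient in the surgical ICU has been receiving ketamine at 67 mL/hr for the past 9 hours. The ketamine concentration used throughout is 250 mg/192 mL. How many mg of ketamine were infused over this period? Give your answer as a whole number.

785 mg

Concentration = 250 mg ÷ 192 mL = 1.302083 mg/mL
Drug rate = 67 mL/hr × 1.302083 mg/mL = 87.23958 mg/hr
Total = 87.23958 mg/hr × 9 hr = 785.1562 mg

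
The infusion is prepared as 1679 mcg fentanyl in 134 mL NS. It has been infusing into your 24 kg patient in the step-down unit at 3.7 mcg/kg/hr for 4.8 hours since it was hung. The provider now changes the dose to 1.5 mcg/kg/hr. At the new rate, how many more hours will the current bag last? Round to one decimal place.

34.8 hours

Initial rate:
Dose = 3.7 mcg/kg/hr × 24 kg = 88.8 mcg/hr
Concentration = 1679 mcg ÷ 134 mL = 12.52985 mcg/mL
Rate = 88.8 mcg/hr ÷ 12.52985 mcg/mL = 7.087076 mL/hr
Volume infused so far = 7.087076 mL/hr × 4.8 hr = 34.01796 mL
Volume remaining = 134 − 34.01796 = 99.98204 mL
New rate:
Dose = 1.5 mcg/kg/hr × 24 kg = 36 mcg/hr
Rate = 36 mcg/hr ÷ 12.52985 mcg/mL = 2.873139 mL/hr
Time remaining = 99.98204 mL ÷ 2.873139 mL/hr = 34.79889 hr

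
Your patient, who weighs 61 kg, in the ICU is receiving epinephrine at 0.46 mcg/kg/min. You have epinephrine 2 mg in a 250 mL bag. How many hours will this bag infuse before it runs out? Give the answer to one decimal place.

1.2 hours

Dose = 0.46 mcg/kg/min × 61 kg = 28.06 mcg/min
28.06 mcg/min × 60 min/hr = 1683.6 mcg/hr
Concentration = 2 mg ÷ 250 mL = 0.008 mg/mL = 8 mcg/mL
Rate = 1683.6 mcg/hr ÷ 8 mcg/mL = 210.45 mL/hr
Duration = 250 mL ÷ 210.45 mL/hr = 1.187931 hr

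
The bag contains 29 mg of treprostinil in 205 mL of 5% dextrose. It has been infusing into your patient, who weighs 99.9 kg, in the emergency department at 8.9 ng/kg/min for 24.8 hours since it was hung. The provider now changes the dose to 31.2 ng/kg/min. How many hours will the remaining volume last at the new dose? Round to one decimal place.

148.0 hours

Initial rate:
Dose = 8.9 ng/kg/min × 99.9 kg = 889.11 ng/min
889.11 ng/min × 60 min/hr = 53346.6 ng/hr
Concentration = 29 mg ÷ 205 mL = 0.1414634 mg/mL = 141463.4 ng/mL
Rate = 53346.6 ng/hr ÷ 141463.4 ng/mL = 0.3771053 mL/hr
Volume infused so far = 0.3771053 mL/hr × 24.8 hr = 9.352211 mL
Volume remaining = 205 − 9.352211 = 195.6478 mL
New rate:
Dose = 31.2 ng/kg/min × 99.9 kg = 3116.88 ng/min
3116.88 ng/min × 60 min/hr = 187012.8 ng/hr
Rate = 187012.8 ng/hr ÷ 141463.4 ng/mL = 1.321987 mL/hr
Time remaining = 195.6478 mL ÷ 1.321987 mL/hr = 147.9952 hr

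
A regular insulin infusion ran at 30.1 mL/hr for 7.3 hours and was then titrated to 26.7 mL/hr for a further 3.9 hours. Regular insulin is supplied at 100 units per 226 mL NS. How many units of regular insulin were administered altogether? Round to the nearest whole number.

Concentration = 100 units ÷ 226 mL = 0.4424779 units/mL
Stage 1: 30.1 mL/hr × 7.3 hr = 219.73 mL → 219.73 mL × 0.4424779 units/mL = 97.22566 units
Stage 2: 26.7 mL/hr × 3.9 hr = 104.13 mL → 104.13 mL × 0.4424779 units/mL = 46.07522 units
Total = 97.22566 + 46.07522 = 143.3009 units

143 units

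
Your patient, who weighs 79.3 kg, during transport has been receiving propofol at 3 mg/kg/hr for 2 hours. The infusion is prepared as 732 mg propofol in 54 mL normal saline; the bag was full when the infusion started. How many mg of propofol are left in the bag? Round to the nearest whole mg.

Dose = 3 mg/kg/hr × 79.3 kg = 237.9 mg/hr
Concentration = 732 mg ÷ 54 mL = 13.55556 mg/mL
Rate = 237.9 mg/hr ÷ 13.55556 mg/mL = 17.55 mL/hr
Volume infused = 17.55 mL/hr × 2 hr = 35.1 mL
Volume remaining = 54 − 35.1 = 18.9 mL
Drug remaining = 18.9 mL × 13.55556 mg/mL = 256.2 mg

256 mg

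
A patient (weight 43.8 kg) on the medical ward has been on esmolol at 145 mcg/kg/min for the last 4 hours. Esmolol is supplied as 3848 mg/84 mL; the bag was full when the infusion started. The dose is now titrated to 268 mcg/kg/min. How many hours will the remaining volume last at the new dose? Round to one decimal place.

3.3 hours

Initial rate:
Dose = 145 mcg/kg/min × 43.8 kg = 6351 mcg/min
6351 mcg/min × 60 min/hr = 381060 mcg/hr
Concentration = 3848 mg ÷ 84 mL = 45.80952 mg/mL = 45809.52 mcg/mL
Rate = 381060 mcg/hr ÷ 45809.52 mcg/mL = 8.318358 mL/hr
Volume infused so far = 8.318358 mL/hr × 4 hr = 33.27343 mL
Volume remaining = 84 − 33.27343 = 50.72657 mL
New rate:
Dose = 268 mcg/kg/min × 43.8 kg = 11738.4 mcg/min
11738.4 mcg/min × 60 min/hr = 704304 mcg/hr
Rate = 704304 mcg/hr ÷ 45809.52 mcg/mL = 15.37462 mL/hr
Time remaining = 50.72657 mL ÷ 15.37462 mL/hr = 3.299371 hr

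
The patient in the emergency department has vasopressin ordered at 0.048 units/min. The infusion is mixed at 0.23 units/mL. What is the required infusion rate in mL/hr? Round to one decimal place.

0.048 units/min × 60 min/hr = 2.88 units/hr
Rate = 2.88 units/hr ÷ 0.23 units/mL = 12.52174 mL/hr

12.5 mL/hr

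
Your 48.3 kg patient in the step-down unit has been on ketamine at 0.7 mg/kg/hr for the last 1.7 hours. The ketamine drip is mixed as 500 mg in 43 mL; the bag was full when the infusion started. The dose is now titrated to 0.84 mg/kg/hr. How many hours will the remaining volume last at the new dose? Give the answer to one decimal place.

Initial rate:
Dose = 0.7 mg/kg/hr × 48.3 kg = 33.81 mg/hr
Concentration = 500 mg ÷ 43 mL = 11.62791 mg/mL
Rate = 33.81 mg/hr ÷ 11.62791 mg/mL = 2.90766 mL/hr
Volume infused so far = 2.90766 mL/hr × 1.7 hr = 4.943022 mL
Volume remaining = 43 − 4.943022 = 38.05698 mL
New rate:
Dose = 0.84 mg/kg/hr × 48.3 kg = 40.572 mg/hr
Rate = 40.572 mg/hr ÷ 11.62791 mg/mL = 3.489192 mL/hr
Time remaining = 38.05698 mL ÷ 3.489192 mL/hr = 10.9071 hr

10.9 hours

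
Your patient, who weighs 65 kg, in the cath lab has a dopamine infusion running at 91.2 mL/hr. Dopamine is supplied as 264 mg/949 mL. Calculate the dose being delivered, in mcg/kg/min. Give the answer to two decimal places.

Concentration = 264 mg ÷ 949 mL = 0.2781876 mg/mL = 278.1876 mcg/mL
Drug rate = 91.2 mL/hr × 278.1876 mcg/mL = 25370.71 mcg/hr
25370.71 mcg/hr ÷ 60 min/hr = 422.8451 mcg/min
422.8451 mcg/min ÷ 65 kg = 6.505309 mcg/kg/min

6.51 mcg/kg/min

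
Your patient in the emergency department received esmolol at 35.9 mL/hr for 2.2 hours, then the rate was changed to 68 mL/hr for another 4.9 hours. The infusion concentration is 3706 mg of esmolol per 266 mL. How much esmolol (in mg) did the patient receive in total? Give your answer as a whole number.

5743 mg

Concentration = 3706 mg ÷ 266 mL = 13.93233 mg/mL
Stage 1: 35.9 mL/hr × 2.2 hr = 78.98 mL → 78.98 mL × 13.93233 mg/mL = 1100.375 mg
Stage 2: 68 mL/hr × 4.9 hr = 333.2 mL → 333.2 mL × 13.93233 mg/mL = 4642.253 mg
Total = 1100.375 + 4642.253 = 5742.628 mg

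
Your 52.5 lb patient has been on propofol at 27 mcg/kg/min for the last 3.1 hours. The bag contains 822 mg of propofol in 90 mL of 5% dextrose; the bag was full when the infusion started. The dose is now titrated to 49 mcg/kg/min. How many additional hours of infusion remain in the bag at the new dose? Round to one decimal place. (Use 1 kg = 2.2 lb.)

10.0 hours

Initial rate:
Weight = 52.5 lb ÷ 2.2 lb/kg = 23.86364 kg
Dose = 27 mcg/kg/min × 23.86364 kg = 644.3182 mcg/min
644.3182 mcg/min × 60 min/hr = 38659.09 mcg/hr
Concentration = 822 mg ÷ 90 mL = 9.133333 mg/mL = 9133.333 mcg/mL
Rate = 38659.09 mcg/hr ÷ 9133.333 mcg/mL = 4.232747 mL/hr
Volume infused so far = 4.232747 mL/hr × 3.1 hr = 13.12152 mL
Volume remaining = 90 − 13.12152 = 76.87848 mL
New rate:
Dose = 49 mcg/kg/min × 23.86364 kg = 1169.318 mcg/min
1169.318 mcg/min × 60 min/hr = 70159.09 mcg/hr
Rate = 70159.09 mcg/hr ÷ 9133.333 mcg/mL = 7.681652 mL/hr
Time remaining = 76.87848 mL ÷ 7.681652 mL/hr = 10.00807 hr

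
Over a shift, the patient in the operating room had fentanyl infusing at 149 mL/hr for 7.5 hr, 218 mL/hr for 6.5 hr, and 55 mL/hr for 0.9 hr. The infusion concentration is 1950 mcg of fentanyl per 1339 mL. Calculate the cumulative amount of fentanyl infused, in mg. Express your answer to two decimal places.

Concentration = 1950 mcg ÷ 1339 mL = 1.456311 mcg/mL
Stage 1: 149 mL/hr × 7.5 hr = 1117.5 mL → 1117.5 mL × 1.456311 mcg/mL = 1627.427 mcg
Stage 2: 218 mL/hr × 6.5 hr = 1417 mL → 1417 mL × 1.456311 mcg/mL = 2063.592 mcg
Stage 3: 55 mL/hr × 0.9 hr = 49.5 mL → 49.5 mL × 1.456311 mcg/mL = 72.08738 mcg
Total = 1627.427 + 2063.592 + 72.08738 = 3763.107 mcg = 3.763107 mg

3.76 mg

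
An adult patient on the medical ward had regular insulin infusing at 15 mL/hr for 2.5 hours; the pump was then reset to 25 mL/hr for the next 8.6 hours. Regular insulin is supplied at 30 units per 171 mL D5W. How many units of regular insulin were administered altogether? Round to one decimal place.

Concentration = 30 units ÷ 171 mL = 0.1754386 units/mL
Stage 1: 15 mL/hr × 2.5 hr = 37.5 mL → 37.5 mL × 0.1754386 units/mL = 6.578947 units
Stage 2: 25 mL/hr × 8.6 hr = 215 mL → 215 mL × 0.1754386 units/mL = 37.7193 units
Total = 6.578947 + 37.7193 = 44.29825 units

44.3 units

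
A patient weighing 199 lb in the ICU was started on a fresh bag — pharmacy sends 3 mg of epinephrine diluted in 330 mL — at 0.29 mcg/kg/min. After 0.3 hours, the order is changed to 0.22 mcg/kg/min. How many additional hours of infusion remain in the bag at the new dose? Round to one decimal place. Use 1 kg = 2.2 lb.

Initial rate:
Weight = 199 lb ÷ 2.2 lb/kg = 90.45455 kg
Dose = 0.29 mcg/kg/min × 90.45455 kg = 26.23182 mcg/min
26.23182 mcg/min × 60 min/hr = 1573.909 mcg/hr
Concentration = 3 mg ÷ 330 mL = 0.009090909 mg/mL = 9.090909 mcg/mL
Rate = 1573.909 mcg/hr ÷ 9.090909 mcg/mL = 173.13 mL/hr
Volume infused so far = 173.13 mL/hr × 0.3 hr = 51.939 mL
Volume remaining = 330 − 51.939 = 278.061 mL
New rate:
Dose = 0.22 mcg/kg/min × 90.45455 kg = 19.9 mcg/min
19.9 mcg/min × 60 min/hr = 1194 mcg/hr
Rate = 1194 mcg/hr ÷ 9.090909 mcg/mL = 131.34 mL/hr
Time remaining = 278.061 mL ÷ 131.34 mL/hr = 2.117108 hr

2.1 hours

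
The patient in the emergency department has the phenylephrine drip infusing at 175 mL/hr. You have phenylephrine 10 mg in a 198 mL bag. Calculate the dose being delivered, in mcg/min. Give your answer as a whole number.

147 mcg/min

Concentration = 10 mg ÷ 198 mL = 0.05050505 mg/mL = 50.50505 mcg/mL
Drug rate = 175 mL/hr × 50.50505 mcg/mL = 8838.384 mcg/hr
8838.384 mcg/hr ÷ 60 min/hr = 147.3064 mcg/min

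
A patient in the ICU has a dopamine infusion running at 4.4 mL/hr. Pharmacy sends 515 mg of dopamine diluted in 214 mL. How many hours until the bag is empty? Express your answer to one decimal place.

48.6 hours

Duration = 214 mL ÷ 4.4 mL/hr = 48.63636 hr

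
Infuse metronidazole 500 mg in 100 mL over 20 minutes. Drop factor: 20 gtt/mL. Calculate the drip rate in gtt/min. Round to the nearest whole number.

100 mL ÷ (20 min) = 5 mL/min
5 mL/min × 20 gtt/mL = 100 gtt/min

100 gtt/min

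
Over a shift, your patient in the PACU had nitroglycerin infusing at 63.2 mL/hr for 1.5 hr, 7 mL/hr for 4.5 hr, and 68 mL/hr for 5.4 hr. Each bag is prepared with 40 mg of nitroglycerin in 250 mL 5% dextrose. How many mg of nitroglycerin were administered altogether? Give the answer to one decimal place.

Concentration = 40 mg ÷ 250 mL = 0.16 mg/mL
Stage 1: 63.2 mL/hr × 1.5 hr = 94.8 mL → 94.8 mL × 0.16 mg/mL = 15.168 mg
Stage 2: 7 mL/hr × 4.5 hr = 31.5 mL → 31.5 mL × 0.16 mg/mL = 5.04 mg
Stage 3: 68 mL/hr × 5.4 hr = 367.2 mL → 367.2 mL × 0.16 mg/mL = 58.752 mg
Total = 15.168 + 5.04 + 58.752 = 78.96 mg

79.0 mg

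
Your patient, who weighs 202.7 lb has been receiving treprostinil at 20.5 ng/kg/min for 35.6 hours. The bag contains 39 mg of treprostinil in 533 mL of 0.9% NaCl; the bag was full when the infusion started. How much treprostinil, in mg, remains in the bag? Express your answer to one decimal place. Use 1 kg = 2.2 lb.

35.0 mg

Weight = 202.7 lb ÷ 2.2 lb/kg = 92.13636 kg
Dose = 20.5 ng/kg/min × 92.13636 kg = 1888.795 ng/min
1888.795 ng/min × 60 min/hr = 113327.7 ng/hr
Concentration = 39 mg ÷ 533 mL = 0.07317073 mg/mL = 73170.73 ng/mL
Rate = 113327.7 ng/hr ÷ 73170.73 ng/mL = 1.548812 mL/hr
Volume infused = 1.548812 mL/hr × 35.6 hr = 55.13772 mL
Volume remaining = 533 − 55.13772 = 477.8623 mL
Drug remaining = 477.8623 mL × 73170.73 ng/mL = 34965533 ng = 34.96553 mg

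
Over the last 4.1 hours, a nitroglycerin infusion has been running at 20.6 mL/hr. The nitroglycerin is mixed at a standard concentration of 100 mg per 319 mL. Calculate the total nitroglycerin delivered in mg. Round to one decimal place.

Concentration = 100 mg ÷ 319 mL = 0.3134796 mg/mL = 313.4796 mcg/mL
Drug rate = 20.6 mL/hr × 313.4796 mcg/mL = 6457.68 mcg/hr
Total = 6457.68 mcg/hr × 4.1 hr = 26476.49 mcg = 26.47649 mg

26.5 mg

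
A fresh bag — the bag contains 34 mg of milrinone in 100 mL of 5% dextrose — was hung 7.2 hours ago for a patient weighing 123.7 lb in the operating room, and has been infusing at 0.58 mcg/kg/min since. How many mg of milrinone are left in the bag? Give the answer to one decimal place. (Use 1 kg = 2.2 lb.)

19.9 mg

Weight = 123.7 lb ÷ 2.2 lb/kg = 56.22727 kg
Dose = 0.58 mcg/kg/min × 56.22727 kg = 32.61182 mcg/min
32.61182 mcg/min × 60 min/hr = 1956.709 mcg/hr
Concentration = 34 mg ÷ 100 mL = 0.34 mg/mL = 340 mcg/mL
Rate = 1956.709 mcg/hr ÷ 340 mcg/mL = 5.755027 mL/hr
Volume infused = 5.755027 mL/hr × 7.2 hr = 41.43619 mL
Volume remaining = 100 − 41.43619 = 58.56381 mL
Drug remaining = 58.56381 mL × 340 mcg/mL = 19911.69 mcg = 19.91169 mg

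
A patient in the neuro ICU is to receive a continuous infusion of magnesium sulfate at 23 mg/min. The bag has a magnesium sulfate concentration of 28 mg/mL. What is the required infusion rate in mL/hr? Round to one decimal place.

49.3 mL/hr

23 mg/min × 60 min/hr = 1380 mg/hr
Rate = 1380 mg/hr ÷ 28 mg/mL = 49.28571 mL/hr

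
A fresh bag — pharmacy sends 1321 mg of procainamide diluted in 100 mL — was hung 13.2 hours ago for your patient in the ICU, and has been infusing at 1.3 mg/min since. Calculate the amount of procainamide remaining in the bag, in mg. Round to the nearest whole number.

1.3 mg/min × 60 min/hr = 78 mg/hr
Concentration = 1321 mg ÷ 100 mL = 13.21 mg/mL
Rate = 78 mg/hr ÷ 13.21 mg/mL = 5.904618 mL/hr
Volume infused = 5.904618 mL/hr × 13.2 hr = 77.94095 mL
Volume remaining = 100 − 77.94095 = 22.05905 mL
Drug remaining = 22.05905 mL × 13.21 mg/mL = 291.4 mg

291 mg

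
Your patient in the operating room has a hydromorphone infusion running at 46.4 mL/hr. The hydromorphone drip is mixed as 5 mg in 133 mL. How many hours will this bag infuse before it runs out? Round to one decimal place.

Duration = 133 mL ÷ 46.4 mL/hr = 2.866379 hr

2.9 hours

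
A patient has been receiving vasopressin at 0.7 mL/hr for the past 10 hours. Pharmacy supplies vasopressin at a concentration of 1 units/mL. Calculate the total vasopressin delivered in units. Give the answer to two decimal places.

7.00 units

Drug rate = 0.7 mL/hr × 1 units/mL = 0.7 units/hr
Total = 0.7 units/hr × 10 hr = 7 units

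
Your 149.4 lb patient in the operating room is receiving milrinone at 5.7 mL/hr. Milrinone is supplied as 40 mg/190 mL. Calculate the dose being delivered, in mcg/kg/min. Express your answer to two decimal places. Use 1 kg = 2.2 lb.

0.29 mcg/kg/min

Weight = 149.4 lb ÷ 2.2 lb/kg = 67.90909 kg
Concentration = 40 mg ÷ 190 mL = 0.2105263 mg/mL = 210.5263 mcg/mL
Drug rate = 5.7 mL/hr × 210.5263 mcg/mL = 1200 mcg/hr
1200 mcg/hr ÷ 60 min/hr = 20 mcg/min
20 mcg/min ÷ 67.90909 kg = 0.2945114 mcg/kg/min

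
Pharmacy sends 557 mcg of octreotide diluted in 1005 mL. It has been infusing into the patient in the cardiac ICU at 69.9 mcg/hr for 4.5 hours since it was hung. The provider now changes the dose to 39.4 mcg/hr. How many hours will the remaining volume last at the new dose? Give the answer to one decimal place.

6.2 hours

Initial rate:
Concentration = 557 mcg ÷ 1005 mL = 0.5542289 mcg/mL
Rate = 69.9 mcg/hr ÷ 0.5542289 mcg/mL = 126.1212 mL/hr
Volume infused so far = 126.1212 mL/hr × 4.5 hr = 567.5453 mL
Volume remaining = 1005 − 567.5453 = 437.4547 mL
New rate:
Rate = 39.4 mcg/hr ÷ 0.5542289 mcg/mL = 71.08977 mL/hr
Time remaining = 437.4547 mL ÷ 71.08977 mL/hr = 6.153553 hr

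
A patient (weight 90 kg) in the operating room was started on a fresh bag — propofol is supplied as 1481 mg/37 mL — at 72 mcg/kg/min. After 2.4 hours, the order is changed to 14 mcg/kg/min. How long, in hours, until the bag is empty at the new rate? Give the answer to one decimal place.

7.2 hours

Initial rate:
Dose = 72 mcg/kg/min × 90 kg = 6480 mcg/min
6480 mcg/min × 60 min/hr = 388800 mcg/hr
Concentration = 1481 mg ÷ 37 mL = 40.02703 mg/mL = 40027.03 mcg/mL
Rate = 388800 mcg/hr ÷ 40027.03 mcg/mL = 9.713437 mL/hr
Volume infused so far = 9.713437 mL/hr × 2.4 hr = 23.31225 mL
Volume remaining = 37 − 23.31225 = 13.68775 mL
New rate:
Dose = 14 mcg/kg/min × 90 kg = 1260 mcg/min
1260 mcg/min × 60 min/hr = 75600 mcg/hr
Rate = 75600 mcg/hr ÷ 40027.03 mcg/mL = 1.888724 mL/hr
Time remaining = 13.68775 mL ÷ 1.888724 mL/hr = 7.24709 hr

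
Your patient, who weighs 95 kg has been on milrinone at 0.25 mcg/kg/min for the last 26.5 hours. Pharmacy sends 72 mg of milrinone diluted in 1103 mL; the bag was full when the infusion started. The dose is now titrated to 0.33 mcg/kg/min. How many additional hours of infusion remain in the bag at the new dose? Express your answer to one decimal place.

18.2 hours

Initial rate:
Dose = 0.25 mcg/kg/min × 95 kg = 23.75 mcg/min
23.75 mcg/min × 60 min/hr = 1425 mcg/hr
Concentration = 72 mg ÷ 1103 mL = 0.06527652 mg/mL = 65.27652 mcg/mL
Rate = 1425 mcg/hr ÷ 65.27652 mcg/mL = 21.83021 mL/hr
Volume infused so far = 21.83021 mL/hr × 26.5 hr = 578.5005 mL
Volume remaining = 1103 − 578.5005 = 524.4995 mL
New rate:
Dose = 0.33 mcg/kg/min × 95 kg = 31.35 mcg/min
31.35 mcg/min × 60 min/hr = 1881 mcg/hr
Rate = 1881 mcg/hr ÷ 65.27652 mcg/mL = 28.81587 mL/hr
Time remaining = 524.4995 mL ÷ 28.81587 mL/hr = 18.20175 hr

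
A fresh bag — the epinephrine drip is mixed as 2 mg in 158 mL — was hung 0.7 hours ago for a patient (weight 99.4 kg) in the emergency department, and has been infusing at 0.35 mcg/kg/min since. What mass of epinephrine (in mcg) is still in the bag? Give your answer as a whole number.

539 mcg

Dose = 0.35 mcg/kg/min × 99.4 kg = 34.79 mcg/min
34.79 mcg/min × 60 min/hr = 2087.4 mcg/hr
Concentration = 2 mg ÷ 158 mL = 0.01265823 mg/mL = 12.65823 mcg/mL
Rate = 2087.4 mcg/hr ÷ 12.65823 mcg/mL = 164.9046 mL/hr
Volume infused = 164.9046 mL/hr × 0.7 hr = 115.4332 mL
Volume remaining = 158 − 115.4332 = 42.56678 mL
Drug remaining = 42.56678 mL × 12.65823 mcg/mL = 538.82 mcg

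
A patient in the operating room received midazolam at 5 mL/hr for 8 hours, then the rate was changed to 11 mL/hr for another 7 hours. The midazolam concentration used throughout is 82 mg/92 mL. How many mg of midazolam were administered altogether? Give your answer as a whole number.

Concentration = 82 mg ÷ 92 mL = 0.8913043 mg/mL
Stage 1: 5 mL/hr × 8 hr = 40 mL → 40 mL × 0.8913043 mg/mL = 35.65217 mg
Stage 2: 11 mL/hr × 7 hr = 77 mL → 77 mL × 0.8913043 mg/mL = 68.63043 mg
Total = 35.65217 + 68.63043 = 104.2826 mg

104 mg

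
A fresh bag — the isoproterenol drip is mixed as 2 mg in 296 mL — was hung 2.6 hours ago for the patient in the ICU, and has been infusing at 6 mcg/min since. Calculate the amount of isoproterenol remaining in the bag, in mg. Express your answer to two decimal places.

6 mcg/min × 60 min/hr = 360 mcg/hr
Concentration = 2 mg ÷ 296 mL = 0.006756757 mg/mL = 6.756757 mcg/mL
Rate = 360 mcg/hr ÷ 6.756757 mcg/mL = 53.28 mL/hr
Volume infused = 53.28 mL/hr × 2.6 hr = 138.528 mL
Volume remaining = 296 − 138.528 = 157.472 mL
Drug remaining = 157.472 mL × 6.756757 mcg/mL = 1064 mcg = 1.064 mg

1.06 mg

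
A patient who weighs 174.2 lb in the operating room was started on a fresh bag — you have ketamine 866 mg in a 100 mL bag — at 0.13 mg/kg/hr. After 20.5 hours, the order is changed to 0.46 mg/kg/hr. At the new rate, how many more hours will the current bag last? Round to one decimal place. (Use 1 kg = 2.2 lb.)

18.0 hours

Initial rate:
Weight = 174.2 lb ÷ 2.2 lb/kg = 79.18182 kg
Dose = 0.13 mg/kg/hr × 79.18182 kg = 10.29364 mg/hr
Concentration = 866 mg ÷ 100 mL = 8.66 mg/mL
Rate = 10.29364 mg/hr ÷ 8.66 mg/mL = 1.188642 mL/hr
Volume infused so far = 1.188642 mL/hr × 20.5 hr = 24.36715 mL
Volume remaining = 100 − 24.36715 = 75.63285 mL
New rate:
Dose = 0.46 mg/kg/hr × 79.18182 kg = 36.42364 mg/hr
Rate = 36.42364 mg/hr ÷ 8.66 mg/mL = 4.205963 mL/hr
Time remaining = 75.63285 mL ÷ 4.205963 mL/hr = 17.98229 hr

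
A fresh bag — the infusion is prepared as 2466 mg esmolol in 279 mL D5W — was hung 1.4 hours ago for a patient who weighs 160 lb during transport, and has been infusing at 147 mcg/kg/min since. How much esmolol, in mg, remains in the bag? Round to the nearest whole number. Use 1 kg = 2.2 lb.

Weight = 160 lb ÷ 2.2 lb/kg = 72.72727 kg
Dose = 147 mcg/kg/min × 72.72727 kg = 10690.91 mcg/min
10690.91 mcg/min × 60 min/hr = 641454.5 mcg/hr
Concentration = 2466 mg ÷ 279 mL = 8.83871 mg/mL = 8838.71 mcg/mL
Rate = 641454.5 mcg/hr ÷ 8838.71 mcg/mL = 72.57332 mL/hr
Volume infused = 72.57332 mL/hr × 1.4 hr = 101.6027 mL
Volume remaining = 279 − 101.6027 = 177.3973 mL
Drug remaining = 177.3973 mL × 8838.71 mcg/mL = 1567964 mcg = 1567.964 mg

1568 mg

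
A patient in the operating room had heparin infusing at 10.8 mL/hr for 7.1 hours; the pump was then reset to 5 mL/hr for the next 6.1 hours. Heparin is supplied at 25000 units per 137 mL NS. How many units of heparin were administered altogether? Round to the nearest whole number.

19558 units

Concentration = 25000 units ÷ 137 mL = 182.4818 units/mL
Stage 1: 10.8 mL/hr × 7.1 hr = 76.68 mL → 76.68 mL × 182.4818 units/mL = 13992.7 units
Stage 2: 5 mL/hr × 6.1 hr = 30.5 mL → 30.5 mL × 182.4818 units/mL = 5565.693 units
Total = 13992.7 + 5565.693 = 19558.39 units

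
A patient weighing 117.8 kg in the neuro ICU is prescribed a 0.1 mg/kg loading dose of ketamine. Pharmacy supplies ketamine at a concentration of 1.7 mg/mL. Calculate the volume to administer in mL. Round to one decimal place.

6.9 mL

Dose = 0.1 mg/kg × 117.8 kg = 11.78 mg
Volume = 11.78 mg ÷ 1.7 mg/mL = 6.929412 mL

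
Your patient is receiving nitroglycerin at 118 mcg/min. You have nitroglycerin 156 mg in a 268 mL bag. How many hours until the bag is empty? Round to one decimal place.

22.0 hours

118 mcg/min × 60 min/hr = 7080 mcg/hr
Concentration = 156 mg ÷ 268 mL = 0.5820896 mg/mL = 582.0896 mcg/mL
Rate = 7080 mcg/hr ÷ 582.0896 mcg/mL = 12.16308 mL/hr
Duration = 268 mL ÷ 12.16308 mL/hr = 22.0339 hr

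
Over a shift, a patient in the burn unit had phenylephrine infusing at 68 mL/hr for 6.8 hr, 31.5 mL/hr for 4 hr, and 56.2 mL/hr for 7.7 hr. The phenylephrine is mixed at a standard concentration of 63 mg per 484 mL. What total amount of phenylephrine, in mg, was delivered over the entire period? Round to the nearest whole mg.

133 mg

Concentration = 63 mg ÷ 484 mL = 0.1301653 mg/mL
Stage 1: 68 mL/hr × 6.8 hr = 462.4 mL → 462.4 mL × 0.1301653 mg/mL = 60.18843 mg
Stage 2: 31.5 mL/hr × 4 hr = 126 mL → 126 mL × 0.1301653 mg/mL = 16.40083 mg
Stage 3: 56.2 mL/hr × 7.7 hr = 432.74 mL → 432.74 mL × 0.1301653 mg/mL = 56.32773 mg
Total = 60.18843 + 16.40083 + 56.32773 = 132.917 mg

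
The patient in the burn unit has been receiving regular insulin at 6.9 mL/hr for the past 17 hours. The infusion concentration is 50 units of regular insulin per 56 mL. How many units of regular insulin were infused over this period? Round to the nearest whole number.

105 units

Concentration = 50 units ÷ 56 mL = 0.8928571 units/mL
Drug rate = 6.9 mL/hr × 0.8928571 units/mL = 6.160714 units/hr
Total = 6.160714 units/hr × 17 hr = 104.7321 units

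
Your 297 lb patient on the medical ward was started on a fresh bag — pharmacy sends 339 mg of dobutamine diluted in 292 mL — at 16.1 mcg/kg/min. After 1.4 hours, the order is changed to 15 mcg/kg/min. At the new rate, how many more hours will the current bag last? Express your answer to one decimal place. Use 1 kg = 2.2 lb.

Initial rate:
Weight = 297 lb ÷ 2.2 lb/kg = 135 kg
Dose = 16.1 mcg/kg/min × 135 kg = 2173.5 mcg/min
2173.5 mcg/min × 60 min/hr = 130410 mcg/hr
Concentration = 339 mg ÷ 292 mL = 1.160959 mg/mL = 1160.959 mcg/mL
Rate = 130410 mcg/hr ÷ 1160.959 mcg/mL = 112.3296 mL/hr
Volume infused so far = 112.3296 mL/hr × 1.4 hr = 157.2614 mL
Volume remaining = 292 − 157.2614 = 134.7386 mL
New rate:
Dose = 15 mcg/kg/min × 135 kg = 2025 mcg/min
2025 mcg/min × 60 min/hr = 121500 mcg/hr
Rate = 121500 mcg/hr ÷ 1160.959 mcg/mL = 104.6549 mL/hr
Time remaining = 134.7386 mL ÷ 104.6549 mL/hr = 1.287457 hr

1.3 hours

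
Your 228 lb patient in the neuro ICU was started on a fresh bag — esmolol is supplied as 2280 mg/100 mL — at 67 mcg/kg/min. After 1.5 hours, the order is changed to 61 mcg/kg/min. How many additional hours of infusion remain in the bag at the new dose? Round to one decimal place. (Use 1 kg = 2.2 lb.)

4.4 hours

Initial rate:
Weight = 228 lb ÷ 2.2 lb/kg = 103.6364 kg
Dose = 67 mcg/kg/min × 103.6364 kg = 6943.636 mcg/min
6943.636 mcg/min × 60 min/hr = 416618.2 mcg/hr
Concentration = 2280 mg ÷ 100 mL = 22.8 mg/mL = 22800 mcg/mL
Rate = 416618.2 mcg/hr ÷ 22800 mcg/mL = 18.27273 mL/hr
Volume infused so far = 18.27273 mL/hr × 1.5 hr = 27.40909 mL
Volume remaining = 100 − 27.40909 = 72.59091 mL
New rate:
Dose = 61 mcg/kg/min × 103.6364 kg = 6321.818 mcg/min
6321.818 mcg/min × 60 min/hr = 379309.1 mcg/hr
Rate = 379309.1 mcg/hr ÷ 22800 mcg/mL = 16.63636 mL/hr
Time remaining = 72.59091 mL ÷ 16.63636 mL/hr = 4.363388 hr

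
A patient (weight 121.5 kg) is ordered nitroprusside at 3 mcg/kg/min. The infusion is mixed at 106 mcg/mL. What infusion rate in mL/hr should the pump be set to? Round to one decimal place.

Dose = 3 mcg/kg/min × 121.5 kg = 364.5 mcg/min
364.5 mcg/min × 60 min/hr = 21870 mcg/hr
Rate = 21870 mcg/hr ÷ 106 mcg/mL = 206.3208 mL/hr

206.3 mL/hr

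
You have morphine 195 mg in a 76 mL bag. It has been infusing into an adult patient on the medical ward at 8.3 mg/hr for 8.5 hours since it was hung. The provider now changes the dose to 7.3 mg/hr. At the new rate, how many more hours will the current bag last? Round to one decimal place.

Initial rate:
Concentration = 195 mg ÷ 76 mL = 2.565789 mg/mL
Rate = 8.3 mg/hr ÷ 2.565789 mg/mL = 3.234872 mL/hr
Volume infused so far = 3.234872 mL/hr × 8.5 hr = 27.49641 mL
Volume remaining = 76 − 27.49641 = 48.50359 mL
New rate:
Rate = 7.3 mg/hr ÷ 2.565789 mg/mL = 2.845128 mL/hr
Time remaining = 48.50359 mL ÷ 2.845128 mL/hr = 17.04795 hr

17.0 hours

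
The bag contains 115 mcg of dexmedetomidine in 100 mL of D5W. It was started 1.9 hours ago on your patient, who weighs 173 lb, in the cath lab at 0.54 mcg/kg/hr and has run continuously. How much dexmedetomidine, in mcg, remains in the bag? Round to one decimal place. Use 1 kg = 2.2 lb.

Weight = 173 lb ÷ 2.2 lb/kg = 78.63636 kg
Dose = 0.54 mcg/kg/hr × 78.63636 kg = 42.46364 mcg/hr
Concentration = 115 mcg ÷ 100 mL = 1.15 mcg/mL
Rate = 42.46364 mcg/hr ÷ 1.15 mcg/mL = 36.9249 mL/hr
Volume infused = 36.9249 mL/hr × 1.9 hr = 70.15731 mL
Volume remaining = 100 − 70.15731 = 29.84269 mL
Drug remaining = 29.84269 mL × 1.15 mcg/mL = 34.31909 mcg

34.3 mcg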